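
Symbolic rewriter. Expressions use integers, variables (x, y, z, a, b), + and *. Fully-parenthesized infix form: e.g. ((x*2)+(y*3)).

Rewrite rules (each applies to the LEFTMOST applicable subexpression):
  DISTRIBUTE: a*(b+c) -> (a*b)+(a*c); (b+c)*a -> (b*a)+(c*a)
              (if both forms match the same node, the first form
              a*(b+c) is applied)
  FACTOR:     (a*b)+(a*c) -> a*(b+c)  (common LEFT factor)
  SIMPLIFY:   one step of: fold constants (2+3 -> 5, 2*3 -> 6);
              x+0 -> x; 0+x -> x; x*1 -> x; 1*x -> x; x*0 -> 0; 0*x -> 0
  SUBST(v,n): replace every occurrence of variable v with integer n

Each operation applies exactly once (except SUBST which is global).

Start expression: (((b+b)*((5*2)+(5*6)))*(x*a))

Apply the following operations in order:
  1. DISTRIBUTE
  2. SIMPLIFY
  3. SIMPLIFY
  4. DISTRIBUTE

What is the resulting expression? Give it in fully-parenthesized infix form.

Answer: ((((b+b)*10)*(x*a))+(((b+b)*30)*(x*a)))

Derivation:
Start: (((b+b)*((5*2)+(5*6)))*(x*a))
Apply DISTRIBUTE at L (target: ((b+b)*((5*2)+(5*6)))): (((b+b)*((5*2)+(5*6)))*(x*a)) -> ((((b+b)*(5*2))+((b+b)*(5*6)))*(x*a))
Apply SIMPLIFY at LLR (target: (5*2)): ((((b+b)*(5*2))+((b+b)*(5*6)))*(x*a)) -> ((((b+b)*10)+((b+b)*(5*6)))*(x*a))
Apply SIMPLIFY at LRR (target: (5*6)): ((((b+b)*10)+((b+b)*(5*6)))*(x*a)) -> ((((b+b)*10)+((b+b)*30))*(x*a))
Apply DISTRIBUTE at root (target: ((((b+b)*10)+((b+b)*30))*(x*a))): ((((b+b)*10)+((b+b)*30))*(x*a)) -> ((((b+b)*10)*(x*a))+(((b+b)*30)*(x*a)))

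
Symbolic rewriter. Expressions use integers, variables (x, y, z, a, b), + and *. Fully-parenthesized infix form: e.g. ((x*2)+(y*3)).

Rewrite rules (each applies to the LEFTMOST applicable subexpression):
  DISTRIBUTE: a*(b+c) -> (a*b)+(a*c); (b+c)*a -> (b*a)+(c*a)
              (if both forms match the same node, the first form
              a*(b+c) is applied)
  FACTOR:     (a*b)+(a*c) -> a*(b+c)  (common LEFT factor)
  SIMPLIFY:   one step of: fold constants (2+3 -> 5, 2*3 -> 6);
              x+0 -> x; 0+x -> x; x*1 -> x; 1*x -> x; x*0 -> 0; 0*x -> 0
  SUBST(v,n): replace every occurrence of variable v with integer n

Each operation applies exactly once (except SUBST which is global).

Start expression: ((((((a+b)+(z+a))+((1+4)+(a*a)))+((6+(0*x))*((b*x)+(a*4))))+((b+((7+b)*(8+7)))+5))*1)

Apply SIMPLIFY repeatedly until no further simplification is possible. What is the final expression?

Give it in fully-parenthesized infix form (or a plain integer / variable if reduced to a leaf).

Answer: (((((a+b)+(z+a))+(5+(a*a)))+(6*((b*x)+(a*4))))+((b+((7+b)*15))+5))

Derivation:
Start: ((((((a+b)+(z+a))+((1+4)+(a*a)))+((6+(0*x))*((b*x)+(a*4))))+((b+((7+b)*(8+7)))+5))*1)
Step 1: at root: ((((((a+b)+(z+a))+((1+4)+(a*a)))+((6+(0*x))*((b*x)+(a*4))))+((b+((7+b)*(8+7)))+5))*1) -> (((((a+b)+(z+a))+((1+4)+(a*a)))+((6+(0*x))*((b*x)+(a*4))))+((b+((7+b)*(8+7)))+5)); overall: ((((((a+b)+(z+a))+((1+4)+(a*a)))+((6+(0*x))*((b*x)+(a*4))))+((b+((7+b)*(8+7)))+5))*1) -> (((((a+b)+(z+a))+((1+4)+(a*a)))+((6+(0*x))*((b*x)+(a*4))))+((b+((7+b)*(8+7)))+5))
Step 2: at LLRL: (1+4) -> 5; overall: (((((a+b)+(z+a))+((1+4)+(a*a)))+((6+(0*x))*((b*x)+(a*4))))+((b+((7+b)*(8+7)))+5)) -> (((((a+b)+(z+a))+(5+(a*a)))+((6+(0*x))*((b*x)+(a*4))))+((b+((7+b)*(8+7)))+5))
Step 3: at LRLR: (0*x) -> 0; overall: (((((a+b)+(z+a))+(5+(a*a)))+((6+(0*x))*((b*x)+(a*4))))+((b+((7+b)*(8+7)))+5)) -> (((((a+b)+(z+a))+(5+(a*a)))+((6+0)*((b*x)+(a*4))))+((b+((7+b)*(8+7)))+5))
Step 4: at LRL: (6+0) -> 6; overall: (((((a+b)+(z+a))+(5+(a*a)))+((6+0)*((b*x)+(a*4))))+((b+((7+b)*(8+7)))+5)) -> (((((a+b)+(z+a))+(5+(a*a)))+(6*((b*x)+(a*4))))+((b+((7+b)*(8+7)))+5))
Step 5: at RLRR: (8+7) -> 15; overall: (((((a+b)+(z+a))+(5+(a*a)))+(6*((b*x)+(a*4))))+((b+((7+b)*(8+7)))+5)) -> (((((a+b)+(z+a))+(5+(a*a)))+(6*((b*x)+(a*4))))+((b+((7+b)*15))+5))
Fixed point: (((((a+b)+(z+a))+(5+(a*a)))+(6*((b*x)+(a*4))))+((b+((7+b)*15))+5))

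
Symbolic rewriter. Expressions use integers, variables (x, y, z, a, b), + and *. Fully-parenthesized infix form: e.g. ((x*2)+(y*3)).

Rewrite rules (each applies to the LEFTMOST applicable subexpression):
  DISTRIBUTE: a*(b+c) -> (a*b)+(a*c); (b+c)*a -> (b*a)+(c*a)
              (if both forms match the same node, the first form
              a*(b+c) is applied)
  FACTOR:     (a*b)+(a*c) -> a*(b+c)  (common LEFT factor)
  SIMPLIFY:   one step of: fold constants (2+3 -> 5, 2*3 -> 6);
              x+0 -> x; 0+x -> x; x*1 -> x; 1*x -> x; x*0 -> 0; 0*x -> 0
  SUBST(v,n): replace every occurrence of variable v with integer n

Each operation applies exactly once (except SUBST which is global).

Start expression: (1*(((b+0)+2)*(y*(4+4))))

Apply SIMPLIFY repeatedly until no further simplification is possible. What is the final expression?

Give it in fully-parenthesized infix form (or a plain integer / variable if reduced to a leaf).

Answer: ((b+2)*(y*8))

Derivation:
Start: (1*(((b+0)+2)*(y*(4+4))))
Step 1: at root: (1*(((b+0)+2)*(y*(4+4)))) -> (((b+0)+2)*(y*(4+4))); overall: (1*(((b+0)+2)*(y*(4+4)))) -> (((b+0)+2)*(y*(4+4)))
Step 2: at LL: (b+0) -> b; overall: (((b+0)+2)*(y*(4+4))) -> ((b+2)*(y*(4+4)))
Step 3: at RR: (4+4) -> 8; overall: ((b+2)*(y*(4+4))) -> ((b+2)*(y*8))
Fixed point: ((b+2)*(y*8))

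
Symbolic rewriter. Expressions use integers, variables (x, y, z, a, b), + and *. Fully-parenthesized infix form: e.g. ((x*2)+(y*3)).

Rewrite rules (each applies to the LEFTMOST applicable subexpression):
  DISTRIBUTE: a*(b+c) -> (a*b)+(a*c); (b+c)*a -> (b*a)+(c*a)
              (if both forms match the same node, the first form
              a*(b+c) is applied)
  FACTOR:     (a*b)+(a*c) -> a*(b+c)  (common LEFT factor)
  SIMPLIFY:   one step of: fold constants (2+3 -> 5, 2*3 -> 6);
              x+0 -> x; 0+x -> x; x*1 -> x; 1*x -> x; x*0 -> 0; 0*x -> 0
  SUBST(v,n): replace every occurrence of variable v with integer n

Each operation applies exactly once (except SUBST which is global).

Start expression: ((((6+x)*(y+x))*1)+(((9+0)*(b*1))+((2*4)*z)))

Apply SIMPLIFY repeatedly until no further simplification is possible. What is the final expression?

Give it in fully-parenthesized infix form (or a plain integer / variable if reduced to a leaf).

Answer: (((6+x)*(y+x))+((9*b)+(8*z)))

Derivation:
Start: ((((6+x)*(y+x))*1)+(((9+0)*(b*1))+((2*4)*z)))
Step 1: at L: (((6+x)*(y+x))*1) -> ((6+x)*(y+x)); overall: ((((6+x)*(y+x))*1)+(((9+0)*(b*1))+((2*4)*z))) -> (((6+x)*(y+x))+(((9+0)*(b*1))+((2*4)*z)))
Step 2: at RLL: (9+0) -> 9; overall: (((6+x)*(y+x))+(((9+0)*(b*1))+((2*4)*z))) -> (((6+x)*(y+x))+((9*(b*1))+((2*4)*z)))
Step 3: at RLR: (b*1) -> b; overall: (((6+x)*(y+x))+((9*(b*1))+((2*4)*z))) -> (((6+x)*(y+x))+((9*b)+((2*4)*z)))
Step 4: at RRL: (2*4) -> 8; overall: (((6+x)*(y+x))+((9*b)+((2*4)*z))) -> (((6+x)*(y+x))+((9*b)+(8*z)))
Fixed point: (((6+x)*(y+x))+((9*b)+(8*z)))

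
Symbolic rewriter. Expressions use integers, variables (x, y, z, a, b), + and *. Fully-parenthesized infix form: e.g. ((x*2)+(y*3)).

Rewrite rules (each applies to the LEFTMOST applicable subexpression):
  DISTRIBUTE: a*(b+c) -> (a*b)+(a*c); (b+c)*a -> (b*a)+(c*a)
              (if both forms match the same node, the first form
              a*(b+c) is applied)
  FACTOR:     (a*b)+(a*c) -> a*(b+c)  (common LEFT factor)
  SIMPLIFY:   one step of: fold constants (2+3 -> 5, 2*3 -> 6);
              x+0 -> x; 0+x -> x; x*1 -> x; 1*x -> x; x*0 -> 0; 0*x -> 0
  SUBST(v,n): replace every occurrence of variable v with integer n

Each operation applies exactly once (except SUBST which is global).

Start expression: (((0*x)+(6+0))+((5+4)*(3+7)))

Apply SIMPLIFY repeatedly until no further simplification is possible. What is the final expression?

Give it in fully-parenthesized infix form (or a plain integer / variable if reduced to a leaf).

Start: (((0*x)+(6+0))+((5+4)*(3+7)))
Step 1: at LL: (0*x) -> 0; overall: (((0*x)+(6+0))+((5+4)*(3+7))) -> ((0+(6+0))+((5+4)*(3+7)))
Step 2: at L: (0+(6+0)) -> (6+0); overall: ((0+(6+0))+((5+4)*(3+7))) -> ((6+0)+((5+4)*(3+7)))
Step 3: at L: (6+0) -> 6; overall: ((6+0)+((5+4)*(3+7))) -> (6+((5+4)*(3+7)))
Step 4: at RL: (5+4) -> 9; overall: (6+((5+4)*(3+7))) -> (6+(9*(3+7)))
Step 5: at RR: (3+7) -> 10; overall: (6+(9*(3+7))) -> (6+(9*10))
Step 6: at R: (9*10) -> 90; overall: (6+(9*10)) -> (6+90)
Step 7: at root: (6+90) -> 96; overall: (6+90) -> 96
Fixed point: 96

Answer: 96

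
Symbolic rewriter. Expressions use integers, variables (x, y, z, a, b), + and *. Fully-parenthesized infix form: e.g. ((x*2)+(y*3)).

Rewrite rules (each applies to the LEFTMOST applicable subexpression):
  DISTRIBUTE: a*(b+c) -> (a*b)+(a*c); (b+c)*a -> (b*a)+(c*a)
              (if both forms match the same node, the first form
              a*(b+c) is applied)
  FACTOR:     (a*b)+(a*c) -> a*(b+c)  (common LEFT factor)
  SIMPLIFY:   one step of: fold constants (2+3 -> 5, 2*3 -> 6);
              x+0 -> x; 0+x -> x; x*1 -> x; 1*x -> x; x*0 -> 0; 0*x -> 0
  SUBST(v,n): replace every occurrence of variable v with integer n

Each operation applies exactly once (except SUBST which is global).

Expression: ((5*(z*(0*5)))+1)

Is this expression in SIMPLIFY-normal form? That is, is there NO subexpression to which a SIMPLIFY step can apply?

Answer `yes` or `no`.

Expression: ((5*(z*(0*5)))+1)
Scanning for simplifiable subexpressions (pre-order)...
  at root: ((5*(z*(0*5)))+1) (not simplifiable)
  at L: (5*(z*(0*5))) (not simplifiable)
  at LR: (z*(0*5)) (not simplifiable)
  at LRR: (0*5) (SIMPLIFIABLE)
Found simplifiable subexpr at path LRR: (0*5)
One SIMPLIFY step would give: ((5*(z*0))+1)
-> NOT in normal form.

Answer: no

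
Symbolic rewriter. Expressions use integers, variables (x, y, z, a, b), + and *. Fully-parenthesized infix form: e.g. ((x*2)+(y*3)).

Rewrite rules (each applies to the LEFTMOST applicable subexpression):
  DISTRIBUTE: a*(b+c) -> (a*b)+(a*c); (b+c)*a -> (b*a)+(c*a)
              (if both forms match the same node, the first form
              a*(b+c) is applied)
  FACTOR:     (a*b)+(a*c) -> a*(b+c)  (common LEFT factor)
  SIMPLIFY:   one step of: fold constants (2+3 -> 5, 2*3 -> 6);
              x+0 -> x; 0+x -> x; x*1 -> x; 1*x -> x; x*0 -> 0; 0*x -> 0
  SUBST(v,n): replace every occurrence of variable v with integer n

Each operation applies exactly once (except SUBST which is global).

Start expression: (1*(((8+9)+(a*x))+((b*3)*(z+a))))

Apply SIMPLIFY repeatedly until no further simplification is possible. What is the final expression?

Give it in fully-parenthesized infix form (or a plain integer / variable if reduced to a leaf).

Start: (1*(((8+9)+(a*x))+((b*3)*(z+a))))
Step 1: at root: (1*(((8+9)+(a*x))+((b*3)*(z+a)))) -> (((8+9)+(a*x))+((b*3)*(z+a))); overall: (1*(((8+9)+(a*x))+((b*3)*(z+a)))) -> (((8+9)+(a*x))+((b*3)*(z+a)))
Step 2: at LL: (8+9) -> 17; overall: (((8+9)+(a*x))+((b*3)*(z+a))) -> ((17+(a*x))+((b*3)*(z+a)))
Fixed point: ((17+(a*x))+((b*3)*(z+a)))

Answer: ((17+(a*x))+((b*3)*(z+a)))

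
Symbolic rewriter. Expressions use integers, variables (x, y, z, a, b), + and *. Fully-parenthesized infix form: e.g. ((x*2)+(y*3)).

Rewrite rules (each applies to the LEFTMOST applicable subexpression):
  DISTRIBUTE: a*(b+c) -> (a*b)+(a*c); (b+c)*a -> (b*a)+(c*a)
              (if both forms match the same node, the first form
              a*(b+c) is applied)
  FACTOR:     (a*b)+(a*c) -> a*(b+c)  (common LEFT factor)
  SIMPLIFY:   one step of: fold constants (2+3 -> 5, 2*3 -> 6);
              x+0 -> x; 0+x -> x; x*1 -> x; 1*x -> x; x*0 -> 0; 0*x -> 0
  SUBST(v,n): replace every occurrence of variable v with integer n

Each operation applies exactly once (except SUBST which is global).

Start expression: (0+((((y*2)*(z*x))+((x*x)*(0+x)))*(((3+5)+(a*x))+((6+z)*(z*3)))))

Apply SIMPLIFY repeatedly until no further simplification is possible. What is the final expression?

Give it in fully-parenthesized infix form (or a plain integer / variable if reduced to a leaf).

Start: (0+((((y*2)*(z*x))+((x*x)*(0+x)))*(((3+5)+(a*x))+((6+z)*(z*3)))))
Step 1: at root: (0+((((y*2)*(z*x))+((x*x)*(0+x)))*(((3+5)+(a*x))+((6+z)*(z*3))))) -> ((((y*2)*(z*x))+((x*x)*(0+x)))*(((3+5)+(a*x))+((6+z)*(z*3)))); overall: (0+((((y*2)*(z*x))+((x*x)*(0+x)))*(((3+5)+(a*x))+((6+z)*(z*3))))) -> ((((y*2)*(z*x))+((x*x)*(0+x)))*(((3+5)+(a*x))+((6+z)*(z*3))))
Step 2: at LRR: (0+x) -> x; overall: ((((y*2)*(z*x))+((x*x)*(0+x)))*(((3+5)+(a*x))+((6+z)*(z*3)))) -> ((((y*2)*(z*x))+((x*x)*x))*(((3+5)+(a*x))+((6+z)*(z*3))))
Step 3: at RLL: (3+5) -> 8; overall: ((((y*2)*(z*x))+((x*x)*x))*(((3+5)+(a*x))+((6+z)*(z*3)))) -> ((((y*2)*(z*x))+((x*x)*x))*((8+(a*x))+((6+z)*(z*3))))
Fixed point: ((((y*2)*(z*x))+((x*x)*x))*((8+(a*x))+((6+z)*(z*3))))

Answer: ((((y*2)*(z*x))+((x*x)*x))*((8+(a*x))+((6+z)*(z*3))))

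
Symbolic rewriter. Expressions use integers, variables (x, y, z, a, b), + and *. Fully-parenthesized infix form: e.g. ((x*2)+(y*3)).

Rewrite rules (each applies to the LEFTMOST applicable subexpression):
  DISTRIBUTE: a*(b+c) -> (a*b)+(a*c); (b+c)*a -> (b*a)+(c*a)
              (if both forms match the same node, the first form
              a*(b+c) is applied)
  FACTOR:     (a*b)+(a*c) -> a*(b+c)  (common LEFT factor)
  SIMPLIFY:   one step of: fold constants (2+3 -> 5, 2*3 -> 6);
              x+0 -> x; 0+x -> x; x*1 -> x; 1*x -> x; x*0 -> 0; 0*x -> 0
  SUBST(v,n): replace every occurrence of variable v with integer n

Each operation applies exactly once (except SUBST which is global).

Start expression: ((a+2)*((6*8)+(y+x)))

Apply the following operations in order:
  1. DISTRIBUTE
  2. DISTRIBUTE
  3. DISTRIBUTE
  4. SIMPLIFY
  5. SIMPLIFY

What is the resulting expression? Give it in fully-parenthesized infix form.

Start: ((a+2)*((6*8)+(y+x)))
Apply DISTRIBUTE at root (target: ((a+2)*((6*8)+(y+x)))): ((a+2)*((6*8)+(y+x))) -> (((a+2)*(6*8))+((a+2)*(y+x)))
Apply DISTRIBUTE at L (target: ((a+2)*(6*8))): (((a+2)*(6*8))+((a+2)*(y+x))) -> (((a*(6*8))+(2*(6*8)))+((a+2)*(y+x)))
Apply DISTRIBUTE at R (target: ((a+2)*(y+x))): (((a*(6*8))+(2*(6*8)))+((a+2)*(y+x))) -> (((a*(6*8))+(2*(6*8)))+(((a+2)*y)+((a+2)*x)))
Apply SIMPLIFY at LLR (target: (6*8)): (((a*(6*8))+(2*(6*8)))+(((a+2)*y)+((a+2)*x))) -> (((a*48)+(2*(6*8)))+(((a+2)*y)+((a+2)*x)))
Apply SIMPLIFY at LRR (target: (6*8)): (((a*48)+(2*(6*8)))+(((a+2)*y)+((a+2)*x))) -> (((a*48)+(2*48))+(((a+2)*y)+((a+2)*x)))

Answer: (((a*48)+(2*48))+(((a+2)*y)+((a+2)*x)))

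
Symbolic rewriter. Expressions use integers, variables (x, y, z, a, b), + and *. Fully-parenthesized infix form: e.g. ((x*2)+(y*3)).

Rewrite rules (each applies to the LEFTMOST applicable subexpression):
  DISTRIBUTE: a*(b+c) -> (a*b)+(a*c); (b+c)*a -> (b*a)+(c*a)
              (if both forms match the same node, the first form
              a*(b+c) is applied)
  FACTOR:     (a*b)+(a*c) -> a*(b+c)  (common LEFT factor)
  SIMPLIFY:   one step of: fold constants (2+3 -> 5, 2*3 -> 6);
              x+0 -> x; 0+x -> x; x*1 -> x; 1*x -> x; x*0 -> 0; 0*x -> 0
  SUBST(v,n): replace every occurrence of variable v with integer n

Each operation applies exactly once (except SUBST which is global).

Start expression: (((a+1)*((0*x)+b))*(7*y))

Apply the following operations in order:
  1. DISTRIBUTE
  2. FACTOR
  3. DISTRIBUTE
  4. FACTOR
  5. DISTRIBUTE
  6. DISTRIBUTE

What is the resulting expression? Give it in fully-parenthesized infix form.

Start: (((a+1)*((0*x)+b))*(7*y))
Apply DISTRIBUTE at L (target: ((a+1)*((0*x)+b))): (((a+1)*((0*x)+b))*(7*y)) -> ((((a+1)*(0*x))+((a+1)*b))*(7*y))
Apply FACTOR at L (target: (((a+1)*(0*x))+((a+1)*b))): ((((a+1)*(0*x))+((a+1)*b))*(7*y)) -> (((a+1)*((0*x)+b))*(7*y))
Apply DISTRIBUTE at L (target: ((a+1)*((0*x)+b))): (((a+1)*((0*x)+b))*(7*y)) -> ((((a+1)*(0*x))+((a+1)*b))*(7*y))
Apply FACTOR at L (target: (((a+1)*(0*x))+((a+1)*b))): ((((a+1)*(0*x))+((a+1)*b))*(7*y)) -> (((a+1)*((0*x)+b))*(7*y))
Apply DISTRIBUTE at L (target: ((a+1)*((0*x)+b))): (((a+1)*((0*x)+b))*(7*y)) -> ((((a+1)*(0*x))+((a+1)*b))*(7*y))
Apply DISTRIBUTE at root (target: ((((a+1)*(0*x))+((a+1)*b))*(7*y))): ((((a+1)*(0*x))+((a+1)*b))*(7*y)) -> ((((a+1)*(0*x))*(7*y))+(((a+1)*b)*(7*y)))

Answer: ((((a+1)*(0*x))*(7*y))+(((a+1)*b)*(7*y)))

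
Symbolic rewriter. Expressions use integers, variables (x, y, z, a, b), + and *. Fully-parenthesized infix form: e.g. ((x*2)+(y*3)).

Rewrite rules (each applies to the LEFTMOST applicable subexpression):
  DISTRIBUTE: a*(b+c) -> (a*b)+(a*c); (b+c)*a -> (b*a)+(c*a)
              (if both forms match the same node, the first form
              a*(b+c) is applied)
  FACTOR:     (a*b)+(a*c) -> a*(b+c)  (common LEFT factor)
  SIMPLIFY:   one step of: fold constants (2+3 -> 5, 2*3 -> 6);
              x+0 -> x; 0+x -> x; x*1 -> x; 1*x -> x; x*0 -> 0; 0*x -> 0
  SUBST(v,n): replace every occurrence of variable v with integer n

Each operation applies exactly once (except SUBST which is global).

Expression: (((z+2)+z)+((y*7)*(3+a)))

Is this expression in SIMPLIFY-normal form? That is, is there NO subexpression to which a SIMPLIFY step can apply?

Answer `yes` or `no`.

Answer: yes

Derivation:
Expression: (((z+2)+z)+((y*7)*(3+a)))
Scanning for simplifiable subexpressions (pre-order)...
  at root: (((z+2)+z)+((y*7)*(3+a))) (not simplifiable)
  at L: ((z+2)+z) (not simplifiable)
  at LL: (z+2) (not simplifiable)
  at R: ((y*7)*(3+a)) (not simplifiable)
  at RL: (y*7) (not simplifiable)
  at RR: (3+a) (not simplifiable)
Result: no simplifiable subexpression found -> normal form.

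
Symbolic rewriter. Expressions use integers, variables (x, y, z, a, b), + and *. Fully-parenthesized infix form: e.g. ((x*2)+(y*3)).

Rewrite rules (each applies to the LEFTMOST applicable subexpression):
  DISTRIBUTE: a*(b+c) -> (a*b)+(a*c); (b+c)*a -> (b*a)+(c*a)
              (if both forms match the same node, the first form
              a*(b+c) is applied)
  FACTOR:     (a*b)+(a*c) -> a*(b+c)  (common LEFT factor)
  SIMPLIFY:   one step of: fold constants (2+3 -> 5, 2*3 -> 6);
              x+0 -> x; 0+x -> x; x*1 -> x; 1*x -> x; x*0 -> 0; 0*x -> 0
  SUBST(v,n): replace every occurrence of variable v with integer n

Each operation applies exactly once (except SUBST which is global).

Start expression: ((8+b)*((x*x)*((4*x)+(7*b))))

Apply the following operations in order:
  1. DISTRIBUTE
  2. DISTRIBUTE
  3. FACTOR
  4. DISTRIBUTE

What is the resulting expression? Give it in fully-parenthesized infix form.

Start: ((8+b)*((x*x)*((4*x)+(7*b))))
Apply DISTRIBUTE at root (target: ((8+b)*((x*x)*((4*x)+(7*b))))): ((8+b)*((x*x)*((4*x)+(7*b)))) -> ((8*((x*x)*((4*x)+(7*b))))+(b*((x*x)*((4*x)+(7*b)))))
Apply DISTRIBUTE at LR (target: ((x*x)*((4*x)+(7*b)))): ((8*((x*x)*((4*x)+(7*b))))+(b*((x*x)*((4*x)+(7*b))))) -> ((8*(((x*x)*(4*x))+((x*x)*(7*b))))+(b*((x*x)*((4*x)+(7*b)))))
Apply FACTOR at LR (target: (((x*x)*(4*x))+((x*x)*(7*b)))): ((8*(((x*x)*(4*x))+((x*x)*(7*b))))+(b*((x*x)*((4*x)+(7*b))))) -> ((8*((x*x)*((4*x)+(7*b))))+(b*((x*x)*((4*x)+(7*b)))))
Apply DISTRIBUTE at LR (target: ((x*x)*((4*x)+(7*b)))): ((8*((x*x)*((4*x)+(7*b))))+(b*((x*x)*((4*x)+(7*b))))) -> ((8*(((x*x)*(4*x))+((x*x)*(7*b))))+(b*((x*x)*((4*x)+(7*b)))))

Answer: ((8*(((x*x)*(4*x))+((x*x)*(7*b))))+(b*((x*x)*((4*x)+(7*b)))))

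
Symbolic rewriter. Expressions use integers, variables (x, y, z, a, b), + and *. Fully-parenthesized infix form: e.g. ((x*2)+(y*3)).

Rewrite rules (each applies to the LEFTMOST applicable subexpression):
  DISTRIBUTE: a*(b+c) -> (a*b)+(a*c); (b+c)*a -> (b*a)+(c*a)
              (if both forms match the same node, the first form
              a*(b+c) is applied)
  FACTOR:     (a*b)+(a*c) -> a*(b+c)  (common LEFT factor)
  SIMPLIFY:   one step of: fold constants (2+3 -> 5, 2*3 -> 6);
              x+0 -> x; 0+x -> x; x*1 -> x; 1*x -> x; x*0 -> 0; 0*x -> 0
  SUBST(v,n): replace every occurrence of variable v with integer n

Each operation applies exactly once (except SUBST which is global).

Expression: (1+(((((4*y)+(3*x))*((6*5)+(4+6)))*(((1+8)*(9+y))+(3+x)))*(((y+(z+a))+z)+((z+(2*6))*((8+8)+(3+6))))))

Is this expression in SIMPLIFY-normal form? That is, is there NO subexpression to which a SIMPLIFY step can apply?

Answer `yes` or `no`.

Expression: (1+(((((4*y)+(3*x))*((6*5)+(4+6)))*(((1+8)*(9+y))+(3+x)))*(((y+(z+a))+z)+((z+(2*6))*((8+8)+(3+6))))))
Scanning for simplifiable subexpressions (pre-order)...
  at root: (1+(((((4*y)+(3*x))*((6*5)+(4+6)))*(((1+8)*(9+y))+(3+x)))*(((y+(z+a))+z)+((z+(2*6))*((8+8)+(3+6)))))) (not simplifiable)
  at R: (((((4*y)+(3*x))*((6*5)+(4+6)))*(((1+8)*(9+y))+(3+x)))*(((y+(z+a))+z)+((z+(2*6))*((8+8)+(3+6))))) (not simplifiable)
  at RL: ((((4*y)+(3*x))*((6*5)+(4+6)))*(((1+8)*(9+y))+(3+x))) (not simplifiable)
  at RLL: (((4*y)+(3*x))*((6*5)+(4+6))) (not simplifiable)
  at RLLL: ((4*y)+(3*x)) (not simplifiable)
  at RLLLL: (4*y) (not simplifiable)
  at RLLLR: (3*x) (not simplifiable)
  at RLLR: ((6*5)+(4+6)) (not simplifiable)
  at RLLRL: (6*5) (SIMPLIFIABLE)
  at RLLRR: (4+6) (SIMPLIFIABLE)
  at RLR: (((1+8)*(9+y))+(3+x)) (not simplifiable)
  at RLRL: ((1+8)*(9+y)) (not simplifiable)
  at RLRLL: (1+8) (SIMPLIFIABLE)
  at RLRLR: (9+y) (not simplifiable)
  at RLRR: (3+x) (not simplifiable)
  at RR: (((y+(z+a))+z)+((z+(2*6))*((8+8)+(3+6)))) (not simplifiable)
  at RRL: ((y+(z+a))+z) (not simplifiable)
  at RRLL: (y+(z+a)) (not simplifiable)
  at RRLLR: (z+a) (not simplifiable)
  at RRR: ((z+(2*6))*((8+8)+(3+6))) (not simplifiable)
  at RRRL: (z+(2*6)) (not simplifiable)
  at RRRLR: (2*6) (SIMPLIFIABLE)
  at RRRR: ((8+8)+(3+6)) (not simplifiable)
  at RRRRL: (8+8) (SIMPLIFIABLE)
  at RRRRR: (3+6) (SIMPLIFIABLE)
Found simplifiable subexpr at path RLLRL: (6*5)
One SIMPLIFY step would give: (1+(((((4*y)+(3*x))*(30+(4+6)))*(((1+8)*(9+y))+(3+x)))*(((y+(z+a))+z)+((z+(2*6))*((8+8)+(3+6))))))
-> NOT in normal form.

Answer: no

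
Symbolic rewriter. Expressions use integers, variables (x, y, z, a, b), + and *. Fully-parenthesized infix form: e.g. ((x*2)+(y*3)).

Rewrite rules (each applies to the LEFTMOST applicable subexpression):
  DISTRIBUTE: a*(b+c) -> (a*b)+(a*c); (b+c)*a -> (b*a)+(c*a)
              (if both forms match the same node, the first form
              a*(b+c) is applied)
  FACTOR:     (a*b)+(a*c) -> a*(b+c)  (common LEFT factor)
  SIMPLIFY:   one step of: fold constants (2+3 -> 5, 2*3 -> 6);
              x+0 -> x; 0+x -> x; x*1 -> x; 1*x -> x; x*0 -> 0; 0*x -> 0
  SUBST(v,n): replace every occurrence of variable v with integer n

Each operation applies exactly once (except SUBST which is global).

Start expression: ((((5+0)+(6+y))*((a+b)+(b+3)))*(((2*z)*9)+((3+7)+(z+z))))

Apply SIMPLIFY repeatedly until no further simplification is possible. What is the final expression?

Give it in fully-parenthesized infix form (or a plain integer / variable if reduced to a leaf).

Start: ((((5+0)+(6+y))*((a+b)+(b+3)))*(((2*z)*9)+((3+7)+(z+z))))
Step 1: at LLL: (5+0) -> 5; overall: ((((5+0)+(6+y))*((a+b)+(b+3)))*(((2*z)*9)+((3+7)+(z+z)))) -> (((5+(6+y))*((a+b)+(b+3)))*(((2*z)*9)+((3+7)+(z+z))))
Step 2: at RRL: (3+7) -> 10; overall: (((5+(6+y))*((a+b)+(b+3)))*(((2*z)*9)+((3+7)+(z+z)))) -> (((5+(6+y))*((a+b)+(b+3)))*(((2*z)*9)+(10+(z+z))))
Fixed point: (((5+(6+y))*((a+b)+(b+3)))*(((2*z)*9)+(10+(z+z))))

Answer: (((5+(6+y))*((a+b)+(b+3)))*(((2*z)*9)+(10+(z+z))))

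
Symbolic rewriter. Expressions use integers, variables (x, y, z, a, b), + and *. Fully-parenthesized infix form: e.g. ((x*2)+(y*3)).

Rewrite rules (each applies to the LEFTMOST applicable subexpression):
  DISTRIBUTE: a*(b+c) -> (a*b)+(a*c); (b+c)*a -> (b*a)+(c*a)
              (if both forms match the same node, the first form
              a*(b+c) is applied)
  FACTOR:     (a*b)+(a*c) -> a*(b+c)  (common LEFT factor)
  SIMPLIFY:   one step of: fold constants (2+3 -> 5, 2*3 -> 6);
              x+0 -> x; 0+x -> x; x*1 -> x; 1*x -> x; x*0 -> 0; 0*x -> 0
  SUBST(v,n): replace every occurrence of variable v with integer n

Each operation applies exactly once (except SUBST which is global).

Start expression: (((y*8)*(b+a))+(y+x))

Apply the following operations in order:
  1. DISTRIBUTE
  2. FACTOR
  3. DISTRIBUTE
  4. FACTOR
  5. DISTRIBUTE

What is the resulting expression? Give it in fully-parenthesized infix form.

Start: (((y*8)*(b+a))+(y+x))
Apply DISTRIBUTE at L (target: ((y*8)*(b+a))): (((y*8)*(b+a))+(y+x)) -> ((((y*8)*b)+((y*8)*a))+(y+x))
Apply FACTOR at L (target: (((y*8)*b)+((y*8)*a))): ((((y*8)*b)+((y*8)*a))+(y+x)) -> (((y*8)*(b+a))+(y+x))
Apply DISTRIBUTE at L (target: ((y*8)*(b+a))): (((y*8)*(b+a))+(y+x)) -> ((((y*8)*b)+((y*8)*a))+(y+x))
Apply FACTOR at L (target: (((y*8)*b)+((y*8)*a))): ((((y*8)*b)+((y*8)*a))+(y+x)) -> (((y*8)*(b+a))+(y+x))
Apply DISTRIBUTE at L (target: ((y*8)*(b+a))): (((y*8)*(b+a))+(y+x)) -> ((((y*8)*b)+((y*8)*a))+(y+x))

Answer: ((((y*8)*b)+((y*8)*a))+(y+x))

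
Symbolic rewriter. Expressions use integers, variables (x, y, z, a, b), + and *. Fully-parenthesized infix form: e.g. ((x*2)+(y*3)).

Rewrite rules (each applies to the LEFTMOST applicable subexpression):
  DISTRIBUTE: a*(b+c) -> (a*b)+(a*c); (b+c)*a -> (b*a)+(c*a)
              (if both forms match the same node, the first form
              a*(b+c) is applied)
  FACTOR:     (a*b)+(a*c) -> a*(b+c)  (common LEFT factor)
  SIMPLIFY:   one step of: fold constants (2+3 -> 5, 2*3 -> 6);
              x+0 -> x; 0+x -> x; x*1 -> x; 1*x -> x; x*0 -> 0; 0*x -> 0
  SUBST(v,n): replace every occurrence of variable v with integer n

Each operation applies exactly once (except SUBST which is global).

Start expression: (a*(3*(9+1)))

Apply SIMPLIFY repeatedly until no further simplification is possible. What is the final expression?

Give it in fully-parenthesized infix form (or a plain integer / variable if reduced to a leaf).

Start: (a*(3*(9+1)))
Step 1: at RR: (9+1) -> 10; overall: (a*(3*(9+1))) -> (a*(3*10))
Step 2: at R: (3*10) -> 30; overall: (a*(3*10)) -> (a*30)
Fixed point: (a*30)

Answer: (a*30)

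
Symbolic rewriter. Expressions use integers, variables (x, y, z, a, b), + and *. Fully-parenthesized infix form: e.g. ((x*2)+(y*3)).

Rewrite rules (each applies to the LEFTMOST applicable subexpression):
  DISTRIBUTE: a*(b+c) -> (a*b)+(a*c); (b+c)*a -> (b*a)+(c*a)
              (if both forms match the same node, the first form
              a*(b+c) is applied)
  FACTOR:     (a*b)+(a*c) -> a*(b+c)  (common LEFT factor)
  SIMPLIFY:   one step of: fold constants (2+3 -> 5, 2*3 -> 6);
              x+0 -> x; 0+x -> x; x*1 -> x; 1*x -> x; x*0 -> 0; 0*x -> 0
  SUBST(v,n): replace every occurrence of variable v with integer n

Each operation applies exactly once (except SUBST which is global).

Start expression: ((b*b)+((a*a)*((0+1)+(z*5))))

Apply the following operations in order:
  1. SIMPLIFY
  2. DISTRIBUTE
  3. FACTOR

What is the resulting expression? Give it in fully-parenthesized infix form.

Start: ((b*b)+((a*a)*((0+1)+(z*5))))
Apply SIMPLIFY at RRL (target: (0+1)): ((b*b)+((a*a)*((0+1)+(z*5)))) -> ((b*b)+((a*a)*(1+(z*5))))
Apply DISTRIBUTE at R (target: ((a*a)*(1+(z*5)))): ((b*b)+((a*a)*(1+(z*5)))) -> ((b*b)+(((a*a)*1)+((a*a)*(z*5))))
Apply FACTOR at R (target: (((a*a)*1)+((a*a)*(z*5)))): ((b*b)+(((a*a)*1)+((a*a)*(z*5)))) -> ((b*b)+((a*a)*(1+(z*5))))

Answer: ((b*b)+((a*a)*(1+(z*5))))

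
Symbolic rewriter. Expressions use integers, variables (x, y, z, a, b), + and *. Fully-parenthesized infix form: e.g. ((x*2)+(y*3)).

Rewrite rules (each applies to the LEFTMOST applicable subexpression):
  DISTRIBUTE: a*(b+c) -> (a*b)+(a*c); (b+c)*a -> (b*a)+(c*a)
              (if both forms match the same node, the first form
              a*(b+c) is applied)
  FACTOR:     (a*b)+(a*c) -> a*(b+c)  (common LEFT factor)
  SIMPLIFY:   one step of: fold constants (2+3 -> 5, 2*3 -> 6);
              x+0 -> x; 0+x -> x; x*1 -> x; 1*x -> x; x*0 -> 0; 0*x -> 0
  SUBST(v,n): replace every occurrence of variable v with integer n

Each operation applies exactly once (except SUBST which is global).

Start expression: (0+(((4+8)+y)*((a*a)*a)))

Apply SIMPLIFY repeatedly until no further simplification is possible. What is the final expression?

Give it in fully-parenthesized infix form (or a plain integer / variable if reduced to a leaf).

Start: (0+(((4+8)+y)*((a*a)*a)))
Step 1: at root: (0+(((4+8)+y)*((a*a)*a))) -> (((4+8)+y)*((a*a)*a)); overall: (0+(((4+8)+y)*((a*a)*a))) -> (((4+8)+y)*((a*a)*a))
Step 2: at LL: (4+8) -> 12; overall: (((4+8)+y)*((a*a)*a)) -> ((12+y)*((a*a)*a))
Fixed point: ((12+y)*((a*a)*a))

Answer: ((12+y)*((a*a)*a))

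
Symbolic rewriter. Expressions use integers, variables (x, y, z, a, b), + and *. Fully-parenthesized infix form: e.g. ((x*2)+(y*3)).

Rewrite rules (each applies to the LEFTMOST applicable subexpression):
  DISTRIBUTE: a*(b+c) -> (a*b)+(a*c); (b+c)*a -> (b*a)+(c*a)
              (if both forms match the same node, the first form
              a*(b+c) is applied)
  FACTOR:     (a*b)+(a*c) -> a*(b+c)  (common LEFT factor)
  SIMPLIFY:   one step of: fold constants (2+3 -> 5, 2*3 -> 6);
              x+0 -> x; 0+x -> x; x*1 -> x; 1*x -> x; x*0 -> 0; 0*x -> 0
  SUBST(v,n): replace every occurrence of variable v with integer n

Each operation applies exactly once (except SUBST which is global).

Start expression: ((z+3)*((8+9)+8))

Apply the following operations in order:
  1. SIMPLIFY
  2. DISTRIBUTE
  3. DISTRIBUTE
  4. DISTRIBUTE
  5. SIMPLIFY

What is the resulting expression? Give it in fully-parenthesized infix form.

Start: ((z+3)*((8+9)+8))
Apply SIMPLIFY at RL (target: (8+9)): ((z+3)*((8+9)+8)) -> ((z+3)*(17+8))
Apply DISTRIBUTE at root (target: ((z+3)*(17+8))): ((z+3)*(17+8)) -> (((z+3)*17)+((z+3)*8))
Apply DISTRIBUTE at L (target: ((z+3)*17)): (((z+3)*17)+((z+3)*8)) -> (((z*17)+(3*17))+((z+3)*8))
Apply DISTRIBUTE at R (target: ((z+3)*8)): (((z*17)+(3*17))+((z+3)*8)) -> (((z*17)+(3*17))+((z*8)+(3*8)))
Apply SIMPLIFY at LR (target: (3*17)): (((z*17)+(3*17))+((z*8)+(3*8))) -> (((z*17)+51)+((z*8)+(3*8)))

Answer: (((z*17)+51)+((z*8)+(3*8)))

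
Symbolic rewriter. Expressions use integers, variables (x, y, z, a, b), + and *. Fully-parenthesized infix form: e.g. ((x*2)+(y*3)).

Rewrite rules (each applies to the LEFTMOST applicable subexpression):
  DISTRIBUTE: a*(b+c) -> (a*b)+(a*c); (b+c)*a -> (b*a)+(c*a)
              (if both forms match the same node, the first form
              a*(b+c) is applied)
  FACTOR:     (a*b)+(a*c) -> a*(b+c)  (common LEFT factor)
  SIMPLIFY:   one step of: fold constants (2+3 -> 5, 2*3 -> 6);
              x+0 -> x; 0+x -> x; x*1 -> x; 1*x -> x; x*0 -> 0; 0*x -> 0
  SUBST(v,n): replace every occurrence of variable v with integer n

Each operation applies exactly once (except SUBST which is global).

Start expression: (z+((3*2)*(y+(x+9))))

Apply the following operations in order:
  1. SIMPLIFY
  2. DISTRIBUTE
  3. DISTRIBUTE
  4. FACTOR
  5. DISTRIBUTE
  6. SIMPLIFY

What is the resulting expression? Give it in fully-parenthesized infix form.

Start: (z+((3*2)*(y+(x+9))))
Apply SIMPLIFY at RL (target: (3*2)): (z+((3*2)*(y+(x+9)))) -> (z+(6*(y+(x+9))))
Apply DISTRIBUTE at R (target: (6*(y+(x+9)))): (z+(6*(y+(x+9)))) -> (z+((6*y)+(6*(x+9))))
Apply DISTRIBUTE at RR (target: (6*(x+9))): (z+((6*y)+(6*(x+9)))) -> (z+((6*y)+((6*x)+(6*9))))
Apply FACTOR at RR (target: ((6*x)+(6*9))): (z+((6*y)+((6*x)+(6*9)))) -> (z+((6*y)+(6*(x+9))))
Apply DISTRIBUTE at RR (target: (6*(x+9))): (z+((6*y)+(6*(x+9)))) -> (z+((6*y)+((6*x)+(6*9))))
Apply SIMPLIFY at RRR (target: (6*9)): (z+((6*y)+((6*x)+(6*9)))) -> (z+((6*y)+((6*x)+54)))

Answer: (z+((6*y)+((6*x)+54)))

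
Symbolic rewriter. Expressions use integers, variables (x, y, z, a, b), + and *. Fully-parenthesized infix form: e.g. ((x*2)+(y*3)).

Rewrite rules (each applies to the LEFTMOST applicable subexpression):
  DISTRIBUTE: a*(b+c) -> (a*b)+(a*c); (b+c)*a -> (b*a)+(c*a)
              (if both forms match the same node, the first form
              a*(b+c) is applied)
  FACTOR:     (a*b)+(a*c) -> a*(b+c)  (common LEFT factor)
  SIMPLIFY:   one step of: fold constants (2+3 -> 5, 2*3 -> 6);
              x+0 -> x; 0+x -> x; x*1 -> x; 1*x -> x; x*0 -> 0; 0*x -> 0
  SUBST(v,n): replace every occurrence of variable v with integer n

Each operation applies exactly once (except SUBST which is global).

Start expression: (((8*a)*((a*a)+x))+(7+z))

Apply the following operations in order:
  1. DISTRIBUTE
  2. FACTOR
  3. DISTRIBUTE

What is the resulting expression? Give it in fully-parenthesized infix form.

Start: (((8*a)*((a*a)+x))+(7+z))
Apply DISTRIBUTE at L (target: ((8*a)*((a*a)+x))): (((8*a)*((a*a)+x))+(7+z)) -> ((((8*a)*(a*a))+((8*a)*x))+(7+z))
Apply FACTOR at L (target: (((8*a)*(a*a))+((8*a)*x))): ((((8*a)*(a*a))+((8*a)*x))+(7+z)) -> (((8*a)*((a*a)+x))+(7+z))
Apply DISTRIBUTE at L (target: ((8*a)*((a*a)+x))): (((8*a)*((a*a)+x))+(7+z)) -> ((((8*a)*(a*a))+((8*a)*x))+(7+z))

Answer: ((((8*a)*(a*a))+((8*a)*x))+(7+z))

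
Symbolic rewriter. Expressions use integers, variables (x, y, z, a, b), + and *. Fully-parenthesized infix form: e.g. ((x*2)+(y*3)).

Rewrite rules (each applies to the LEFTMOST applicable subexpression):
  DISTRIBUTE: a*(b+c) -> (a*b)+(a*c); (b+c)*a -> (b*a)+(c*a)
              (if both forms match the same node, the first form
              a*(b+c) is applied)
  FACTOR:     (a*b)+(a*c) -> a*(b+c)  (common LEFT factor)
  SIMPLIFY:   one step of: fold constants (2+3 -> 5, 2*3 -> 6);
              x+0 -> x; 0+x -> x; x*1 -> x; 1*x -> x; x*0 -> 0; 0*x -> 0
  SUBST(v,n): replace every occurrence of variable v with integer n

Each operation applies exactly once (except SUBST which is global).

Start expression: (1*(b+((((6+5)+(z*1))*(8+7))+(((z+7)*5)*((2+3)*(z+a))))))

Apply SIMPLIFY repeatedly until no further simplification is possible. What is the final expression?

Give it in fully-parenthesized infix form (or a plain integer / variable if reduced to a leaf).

Start: (1*(b+((((6+5)+(z*1))*(8+7))+(((z+7)*5)*((2+3)*(z+a))))))
Step 1: at root: (1*(b+((((6+5)+(z*1))*(8+7))+(((z+7)*5)*((2+3)*(z+a)))))) -> (b+((((6+5)+(z*1))*(8+7))+(((z+7)*5)*((2+3)*(z+a))))); overall: (1*(b+((((6+5)+(z*1))*(8+7))+(((z+7)*5)*((2+3)*(z+a)))))) -> (b+((((6+5)+(z*1))*(8+7))+(((z+7)*5)*((2+3)*(z+a)))))
Step 2: at RLLL: (6+5) -> 11; overall: (b+((((6+5)+(z*1))*(8+7))+(((z+7)*5)*((2+3)*(z+a))))) -> (b+(((11+(z*1))*(8+7))+(((z+7)*5)*((2+3)*(z+a)))))
Step 3: at RLLR: (z*1) -> z; overall: (b+(((11+(z*1))*(8+7))+(((z+7)*5)*((2+3)*(z+a))))) -> (b+(((11+z)*(8+7))+(((z+7)*5)*((2+3)*(z+a)))))
Step 4: at RLR: (8+7) -> 15; overall: (b+(((11+z)*(8+7))+(((z+7)*5)*((2+3)*(z+a))))) -> (b+(((11+z)*15)+(((z+7)*5)*((2+3)*(z+a)))))
Step 5: at RRRL: (2+3) -> 5; overall: (b+(((11+z)*15)+(((z+7)*5)*((2+3)*(z+a))))) -> (b+(((11+z)*15)+(((z+7)*5)*(5*(z+a)))))
Fixed point: (b+(((11+z)*15)+(((z+7)*5)*(5*(z+a)))))

Answer: (b+(((11+z)*15)+(((z+7)*5)*(5*(z+a)))))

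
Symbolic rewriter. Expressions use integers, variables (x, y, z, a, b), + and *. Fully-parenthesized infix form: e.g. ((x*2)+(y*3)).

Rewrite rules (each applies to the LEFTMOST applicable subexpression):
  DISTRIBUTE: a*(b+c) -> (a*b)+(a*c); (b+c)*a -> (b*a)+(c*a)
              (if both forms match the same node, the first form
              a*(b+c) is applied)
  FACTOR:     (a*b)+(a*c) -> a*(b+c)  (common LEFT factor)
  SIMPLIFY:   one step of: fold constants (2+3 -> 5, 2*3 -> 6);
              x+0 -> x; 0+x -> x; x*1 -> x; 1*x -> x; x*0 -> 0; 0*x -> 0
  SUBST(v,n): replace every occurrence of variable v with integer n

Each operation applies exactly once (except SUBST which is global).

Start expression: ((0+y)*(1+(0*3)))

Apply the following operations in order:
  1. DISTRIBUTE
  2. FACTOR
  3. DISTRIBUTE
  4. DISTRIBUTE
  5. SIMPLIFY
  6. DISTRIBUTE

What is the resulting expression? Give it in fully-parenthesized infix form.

Start: ((0+y)*(1+(0*3)))
Apply DISTRIBUTE at root (target: ((0+y)*(1+(0*3)))): ((0+y)*(1+(0*3))) -> (((0+y)*1)+((0+y)*(0*3)))
Apply FACTOR at root (target: (((0+y)*1)+((0+y)*(0*3)))): (((0+y)*1)+((0+y)*(0*3))) -> ((0+y)*(1+(0*3)))
Apply DISTRIBUTE at root (target: ((0+y)*(1+(0*3)))): ((0+y)*(1+(0*3))) -> (((0+y)*1)+((0+y)*(0*3)))
Apply DISTRIBUTE at L (target: ((0+y)*1)): (((0+y)*1)+((0+y)*(0*3))) -> (((0*1)+(y*1))+((0+y)*(0*3)))
Apply SIMPLIFY at LL (target: (0*1)): (((0*1)+(y*1))+((0+y)*(0*3))) -> ((0+(y*1))+((0+y)*(0*3)))
Apply DISTRIBUTE at R (target: ((0+y)*(0*3))): ((0+(y*1))+((0+y)*(0*3))) -> ((0+(y*1))+((0*(0*3))+(y*(0*3))))

Answer: ((0+(y*1))+((0*(0*3))+(y*(0*3))))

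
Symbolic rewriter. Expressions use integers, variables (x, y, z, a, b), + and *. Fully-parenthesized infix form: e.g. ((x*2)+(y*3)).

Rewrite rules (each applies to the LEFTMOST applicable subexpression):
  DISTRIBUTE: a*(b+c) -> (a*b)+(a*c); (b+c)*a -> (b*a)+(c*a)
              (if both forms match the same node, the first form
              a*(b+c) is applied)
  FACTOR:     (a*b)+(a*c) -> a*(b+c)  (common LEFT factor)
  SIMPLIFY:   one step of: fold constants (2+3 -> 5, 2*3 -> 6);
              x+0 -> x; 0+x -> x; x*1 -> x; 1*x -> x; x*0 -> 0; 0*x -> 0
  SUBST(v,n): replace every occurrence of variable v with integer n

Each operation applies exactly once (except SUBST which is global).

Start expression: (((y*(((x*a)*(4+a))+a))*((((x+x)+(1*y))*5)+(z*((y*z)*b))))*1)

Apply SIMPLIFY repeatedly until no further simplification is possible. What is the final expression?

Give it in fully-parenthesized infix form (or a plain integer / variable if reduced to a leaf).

Answer: ((y*(((x*a)*(4+a))+a))*((((x+x)+y)*5)+(z*((y*z)*b))))

Derivation:
Start: (((y*(((x*a)*(4+a))+a))*((((x+x)+(1*y))*5)+(z*((y*z)*b))))*1)
Step 1: at root: (((y*(((x*a)*(4+a))+a))*((((x+x)+(1*y))*5)+(z*((y*z)*b))))*1) -> ((y*(((x*a)*(4+a))+a))*((((x+x)+(1*y))*5)+(z*((y*z)*b)))); overall: (((y*(((x*a)*(4+a))+a))*((((x+x)+(1*y))*5)+(z*((y*z)*b))))*1) -> ((y*(((x*a)*(4+a))+a))*((((x+x)+(1*y))*5)+(z*((y*z)*b))))
Step 2: at RLLR: (1*y) -> y; overall: ((y*(((x*a)*(4+a))+a))*((((x+x)+(1*y))*5)+(z*((y*z)*b)))) -> ((y*(((x*a)*(4+a))+a))*((((x+x)+y)*5)+(z*((y*z)*b))))
Fixed point: ((y*(((x*a)*(4+a))+a))*((((x+x)+y)*5)+(z*((y*z)*b))))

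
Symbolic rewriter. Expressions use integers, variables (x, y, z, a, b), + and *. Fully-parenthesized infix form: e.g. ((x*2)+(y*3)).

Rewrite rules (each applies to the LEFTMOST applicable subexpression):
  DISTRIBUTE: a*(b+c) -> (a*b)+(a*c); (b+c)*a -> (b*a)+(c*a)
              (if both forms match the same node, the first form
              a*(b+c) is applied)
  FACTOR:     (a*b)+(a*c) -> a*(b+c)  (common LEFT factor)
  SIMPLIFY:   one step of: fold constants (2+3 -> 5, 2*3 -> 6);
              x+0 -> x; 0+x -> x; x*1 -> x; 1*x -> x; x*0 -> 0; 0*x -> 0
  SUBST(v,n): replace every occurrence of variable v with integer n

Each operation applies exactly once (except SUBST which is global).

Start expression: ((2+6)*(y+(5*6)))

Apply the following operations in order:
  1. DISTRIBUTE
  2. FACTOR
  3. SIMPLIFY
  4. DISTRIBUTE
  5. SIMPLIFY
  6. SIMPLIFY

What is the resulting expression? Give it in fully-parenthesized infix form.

Start: ((2+6)*(y+(5*6)))
Apply DISTRIBUTE at root (target: ((2+6)*(y+(5*6)))): ((2+6)*(y+(5*6))) -> (((2+6)*y)+((2+6)*(5*6)))
Apply FACTOR at root (target: (((2+6)*y)+((2+6)*(5*6)))): (((2+6)*y)+((2+6)*(5*6))) -> ((2+6)*(y+(5*6)))
Apply SIMPLIFY at L (target: (2+6)): ((2+6)*(y+(5*6))) -> (8*(y+(5*6)))
Apply DISTRIBUTE at root (target: (8*(y+(5*6)))): (8*(y+(5*6))) -> ((8*y)+(8*(5*6)))
Apply SIMPLIFY at RR (target: (5*6)): ((8*y)+(8*(5*6))) -> ((8*y)+(8*30))
Apply SIMPLIFY at R (target: (8*30)): ((8*y)+(8*30)) -> ((8*y)+240)

Answer: ((8*y)+240)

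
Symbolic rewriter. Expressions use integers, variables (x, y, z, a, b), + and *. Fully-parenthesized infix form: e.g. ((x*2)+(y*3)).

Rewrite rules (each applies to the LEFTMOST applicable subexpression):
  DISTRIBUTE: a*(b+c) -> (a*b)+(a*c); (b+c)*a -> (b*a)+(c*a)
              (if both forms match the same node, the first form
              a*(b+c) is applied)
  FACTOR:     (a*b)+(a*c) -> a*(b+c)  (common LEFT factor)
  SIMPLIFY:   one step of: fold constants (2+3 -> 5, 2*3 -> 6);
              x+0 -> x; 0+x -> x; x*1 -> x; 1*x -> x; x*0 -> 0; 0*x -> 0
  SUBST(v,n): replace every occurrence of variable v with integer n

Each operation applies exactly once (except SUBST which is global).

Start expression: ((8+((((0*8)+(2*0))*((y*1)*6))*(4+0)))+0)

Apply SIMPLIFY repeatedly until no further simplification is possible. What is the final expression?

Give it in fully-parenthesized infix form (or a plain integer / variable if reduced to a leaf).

Answer: 8

Derivation:
Start: ((8+((((0*8)+(2*0))*((y*1)*6))*(4+0)))+0)
Step 1: at root: ((8+((((0*8)+(2*0))*((y*1)*6))*(4+0)))+0) -> (8+((((0*8)+(2*0))*((y*1)*6))*(4+0))); overall: ((8+((((0*8)+(2*0))*((y*1)*6))*(4+0)))+0) -> (8+((((0*8)+(2*0))*((y*1)*6))*(4+0)))
Step 2: at RLLL: (0*8) -> 0; overall: (8+((((0*8)+(2*0))*((y*1)*6))*(4+0))) -> (8+(((0+(2*0))*((y*1)*6))*(4+0)))
Step 3: at RLL: (0+(2*0)) -> (2*0); overall: (8+(((0+(2*0))*((y*1)*6))*(4+0))) -> (8+(((2*0)*((y*1)*6))*(4+0)))
Step 4: at RLL: (2*0) -> 0; overall: (8+(((2*0)*((y*1)*6))*(4+0))) -> (8+((0*((y*1)*6))*(4+0)))
Step 5: at RL: (0*((y*1)*6)) -> 0; overall: (8+((0*((y*1)*6))*(4+0))) -> (8+(0*(4+0)))
Step 6: at R: (0*(4+0)) -> 0; overall: (8+(0*(4+0))) -> (8+0)
Step 7: at root: (8+0) -> 8; overall: (8+0) -> 8
Fixed point: 8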